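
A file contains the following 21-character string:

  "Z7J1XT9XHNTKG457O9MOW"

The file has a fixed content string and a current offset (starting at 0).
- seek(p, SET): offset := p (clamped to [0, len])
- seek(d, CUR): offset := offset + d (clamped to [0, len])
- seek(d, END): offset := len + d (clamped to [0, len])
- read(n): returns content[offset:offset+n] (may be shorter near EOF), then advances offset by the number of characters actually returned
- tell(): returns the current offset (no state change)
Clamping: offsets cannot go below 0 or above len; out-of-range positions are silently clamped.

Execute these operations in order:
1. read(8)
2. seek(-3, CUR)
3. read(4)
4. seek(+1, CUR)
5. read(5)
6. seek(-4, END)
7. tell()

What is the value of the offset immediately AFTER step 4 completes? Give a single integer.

Answer: 10

Derivation:
After 1 (read(8)): returned 'Z7J1XT9X', offset=8
After 2 (seek(-3, CUR)): offset=5
After 3 (read(4)): returned 'T9XH', offset=9
After 4 (seek(+1, CUR)): offset=10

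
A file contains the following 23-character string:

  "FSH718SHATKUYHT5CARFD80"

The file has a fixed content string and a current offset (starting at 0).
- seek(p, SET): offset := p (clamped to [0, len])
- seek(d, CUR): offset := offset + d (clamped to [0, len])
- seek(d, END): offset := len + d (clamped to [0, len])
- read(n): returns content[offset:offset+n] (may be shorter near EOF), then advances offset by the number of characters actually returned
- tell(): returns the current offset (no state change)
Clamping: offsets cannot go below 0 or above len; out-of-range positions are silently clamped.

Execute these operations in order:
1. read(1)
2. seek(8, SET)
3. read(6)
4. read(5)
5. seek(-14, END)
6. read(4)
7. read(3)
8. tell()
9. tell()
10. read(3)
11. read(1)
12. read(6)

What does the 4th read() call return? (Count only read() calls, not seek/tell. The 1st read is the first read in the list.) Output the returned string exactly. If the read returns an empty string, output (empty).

After 1 (read(1)): returned 'F', offset=1
After 2 (seek(8, SET)): offset=8
After 3 (read(6)): returned 'ATKUYH', offset=14
After 4 (read(5)): returned 'T5CAR', offset=19
After 5 (seek(-14, END)): offset=9
After 6 (read(4)): returned 'TKUY', offset=13
After 7 (read(3)): returned 'HT5', offset=16
After 8 (tell()): offset=16
After 9 (tell()): offset=16
After 10 (read(3)): returned 'CAR', offset=19
After 11 (read(1)): returned 'F', offset=20
After 12 (read(6)): returned 'D80', offset=23

Answer: TKUY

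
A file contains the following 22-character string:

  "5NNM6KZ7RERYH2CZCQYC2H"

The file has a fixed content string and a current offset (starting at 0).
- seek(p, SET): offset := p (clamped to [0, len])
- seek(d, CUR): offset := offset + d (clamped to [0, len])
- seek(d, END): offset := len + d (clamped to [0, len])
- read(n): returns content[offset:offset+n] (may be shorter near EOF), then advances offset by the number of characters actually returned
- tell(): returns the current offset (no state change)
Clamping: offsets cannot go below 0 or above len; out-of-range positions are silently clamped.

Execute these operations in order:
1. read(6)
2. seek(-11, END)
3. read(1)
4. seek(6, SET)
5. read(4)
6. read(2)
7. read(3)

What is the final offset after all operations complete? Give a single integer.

After 1 (read(6)): returned '5NNM6K', offset=6
After 2 (seek(-11, END)): offset=11
After 3 (read(1)): returned 'Y', offset=12
After 4 (seek(6, SET)): offset=6
After 5 (read(4)): returned 'Z7RE', offset=10
After 6 (read(2)): returned 'RY', offset=12
After 7 (read(3)): returned 'H2C', offset=15

Answer: 15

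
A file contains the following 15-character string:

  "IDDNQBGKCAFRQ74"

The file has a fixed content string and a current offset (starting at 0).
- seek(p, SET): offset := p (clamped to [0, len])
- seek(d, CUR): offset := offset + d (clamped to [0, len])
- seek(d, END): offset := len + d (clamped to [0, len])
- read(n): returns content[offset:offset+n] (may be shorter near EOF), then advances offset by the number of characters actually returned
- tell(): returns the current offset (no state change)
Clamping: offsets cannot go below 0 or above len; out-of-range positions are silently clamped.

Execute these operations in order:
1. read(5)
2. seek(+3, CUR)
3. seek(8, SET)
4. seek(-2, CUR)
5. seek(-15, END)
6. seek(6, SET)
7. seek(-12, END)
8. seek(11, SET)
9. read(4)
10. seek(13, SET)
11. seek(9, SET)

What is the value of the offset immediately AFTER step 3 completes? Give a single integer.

After 1 (read(5)): returned 'IDDNQ', offset=5
After 2 (seek(+3, CUR)): offset=8
After 3 (seek(8, SET)): offset=8

Answer: 8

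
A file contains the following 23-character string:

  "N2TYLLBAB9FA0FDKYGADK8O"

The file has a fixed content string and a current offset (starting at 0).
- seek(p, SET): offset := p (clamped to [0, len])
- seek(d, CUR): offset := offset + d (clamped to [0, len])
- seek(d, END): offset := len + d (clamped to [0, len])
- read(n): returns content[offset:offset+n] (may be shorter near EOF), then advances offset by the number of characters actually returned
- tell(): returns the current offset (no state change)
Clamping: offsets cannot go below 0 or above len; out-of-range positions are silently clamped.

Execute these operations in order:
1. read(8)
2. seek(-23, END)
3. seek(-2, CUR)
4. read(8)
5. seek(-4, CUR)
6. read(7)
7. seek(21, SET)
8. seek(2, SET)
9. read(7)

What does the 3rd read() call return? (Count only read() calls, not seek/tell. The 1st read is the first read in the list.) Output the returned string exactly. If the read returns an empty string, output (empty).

After 1 (read(8)): returned 'N2TYLLBA', offset=8
After 2 (seek(-23, END)): offset=0
After 3 (seek(-2, CUR)): offset=0
After 4 (read(8)): returned 'N2TYLLBA', offset=8
After 5 (seek(-4, CUR)): offset=4
After 6 (read(7)): returned 'LLBAB9F', offset=11
After 7 (seek(21, SET)): offset=21
After 8 (seek(2, SET)): offset=2
After 9 (read(7)): returned 'TYLLBAB', offset=9

Answer: LLBAB9F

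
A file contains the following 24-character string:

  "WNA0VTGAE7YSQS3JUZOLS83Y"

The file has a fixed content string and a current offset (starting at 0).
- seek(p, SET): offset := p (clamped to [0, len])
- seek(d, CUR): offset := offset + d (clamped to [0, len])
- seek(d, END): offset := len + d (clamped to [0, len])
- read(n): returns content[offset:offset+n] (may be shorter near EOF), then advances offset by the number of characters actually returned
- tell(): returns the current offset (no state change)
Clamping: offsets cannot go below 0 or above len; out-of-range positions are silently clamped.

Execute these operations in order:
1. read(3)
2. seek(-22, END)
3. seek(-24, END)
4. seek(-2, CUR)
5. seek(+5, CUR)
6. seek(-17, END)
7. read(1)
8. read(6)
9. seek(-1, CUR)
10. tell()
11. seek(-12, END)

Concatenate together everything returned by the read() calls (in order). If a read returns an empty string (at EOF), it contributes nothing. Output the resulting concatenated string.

Answer: WNAAE7YSQS

Derivation:
After 1 (read(3)): returned 'WNA', offset=3
After 2 (seek(-22, END)): offset=2
After 3 (seek(-24, END)): offset=0
After 4 (seek(-2, CUR)): offset=0
After 5 (seek(+5, CUR)): offset=5
After 6 (seek(-17, END)): offset=7
After 7 (read(1)): returned 'A', offset=8
After 8 (read(6)): returned 'E7YSQS', offset=14
After 9 (seek(-1, CUR)): offset=13
After 10 (tell()): offset=13
After 11 (seek(-12, END)): offset=12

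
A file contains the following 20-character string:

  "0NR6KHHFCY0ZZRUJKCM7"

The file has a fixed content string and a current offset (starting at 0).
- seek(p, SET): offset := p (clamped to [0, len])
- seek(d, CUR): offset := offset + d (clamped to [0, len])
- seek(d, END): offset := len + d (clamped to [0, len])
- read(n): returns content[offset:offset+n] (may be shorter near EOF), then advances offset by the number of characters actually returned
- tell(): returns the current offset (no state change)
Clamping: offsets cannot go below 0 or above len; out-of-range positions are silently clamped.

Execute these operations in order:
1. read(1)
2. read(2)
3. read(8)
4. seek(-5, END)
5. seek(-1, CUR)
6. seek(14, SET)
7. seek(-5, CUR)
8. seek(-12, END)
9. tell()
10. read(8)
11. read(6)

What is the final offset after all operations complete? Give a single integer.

After 1 (read(1)): returned '0', offset=1
After 2 (read(2)): returned 'NR', offset=3
After 3 (read(8)): returned '6KHHFCY0', offset=11
After 4 (seek(-5, END)): offset=15
After 5 (seek(-1, CUR)): offset=14
After 6 (seek(14, SET)): offset=14
After 7 (seek(-5, CUR)): offset=9
After 8 (seek(-12, END)): offset=8
After 9 (tell()): offset=8
After 10 (read(8)): returned 'CY0ZZRUJ', offset=16
After 11 (read(6)): returned 'KCM7', offset=20

Answer: 20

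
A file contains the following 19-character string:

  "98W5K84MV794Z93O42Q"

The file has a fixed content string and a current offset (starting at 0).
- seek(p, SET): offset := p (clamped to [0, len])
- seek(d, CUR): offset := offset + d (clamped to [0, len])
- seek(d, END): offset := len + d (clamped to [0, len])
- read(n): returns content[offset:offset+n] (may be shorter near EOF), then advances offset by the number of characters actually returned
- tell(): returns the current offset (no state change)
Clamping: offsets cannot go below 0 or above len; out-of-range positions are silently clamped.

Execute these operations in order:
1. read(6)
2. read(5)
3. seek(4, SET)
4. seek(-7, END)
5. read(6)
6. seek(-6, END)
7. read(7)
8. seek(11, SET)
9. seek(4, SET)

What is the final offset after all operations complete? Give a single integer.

Answer: 4

Derivation:
After 1 (read(6)): returned '98W5K8', offset=6
After 2 (read(5)): returned '4MV79', offset=11
After 3 (seek(4, SET)): offset=4
After 4 (seek(-7, END)): offset=12
After 5 (read(6)): returned 'Z93O42', offset=18
After 6 (seek(-6, END)): offset=13
After 7 (read(7)): returned '93O42Q', offset=19
After 8 (seek(11, SET)): offset=11
After 9 (seek(4, SET)): offset=4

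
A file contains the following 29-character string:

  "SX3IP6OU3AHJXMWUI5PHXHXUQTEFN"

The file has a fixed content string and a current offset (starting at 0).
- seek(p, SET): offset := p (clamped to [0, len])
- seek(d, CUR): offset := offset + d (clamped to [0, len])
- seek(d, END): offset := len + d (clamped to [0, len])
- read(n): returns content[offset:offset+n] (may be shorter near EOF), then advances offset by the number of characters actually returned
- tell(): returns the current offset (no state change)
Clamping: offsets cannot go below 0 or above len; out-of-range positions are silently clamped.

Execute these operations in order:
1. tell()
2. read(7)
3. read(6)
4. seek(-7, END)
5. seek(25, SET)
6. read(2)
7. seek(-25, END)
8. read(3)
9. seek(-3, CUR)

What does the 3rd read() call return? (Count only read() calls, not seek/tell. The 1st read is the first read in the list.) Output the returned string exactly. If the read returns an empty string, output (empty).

After 1 (tell()): offset=0
After 2 (read(7)): returned 'SX3IP6O', offset=7
After 3 (read(6)): returned 'U3AHJX', offset=13
After 4 (seek(-7, END)): offset=22
After 5 (seek(25, SET)): offset=25
After 6 (read(2)): returned 'TE', offset=27
After 7 (seek(-25, END)): offset=4
After 8 (read(3)): returned 'P6O', offset=7
After 9 (seek(-3, CUR)): offset=4

Answer: TE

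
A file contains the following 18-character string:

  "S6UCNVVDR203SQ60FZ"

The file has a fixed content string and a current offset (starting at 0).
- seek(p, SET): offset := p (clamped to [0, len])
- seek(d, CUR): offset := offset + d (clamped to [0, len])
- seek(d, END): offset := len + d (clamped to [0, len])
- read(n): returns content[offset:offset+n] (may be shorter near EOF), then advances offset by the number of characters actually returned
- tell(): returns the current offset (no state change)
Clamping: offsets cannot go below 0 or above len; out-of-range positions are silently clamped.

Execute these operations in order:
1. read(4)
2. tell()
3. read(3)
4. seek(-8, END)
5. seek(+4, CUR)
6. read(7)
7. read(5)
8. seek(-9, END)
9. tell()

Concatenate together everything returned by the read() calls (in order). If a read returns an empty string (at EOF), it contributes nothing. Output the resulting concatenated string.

After 1 (read(4)): returned 'S6UC', offset=4
After 2 (tell()): offset=4
After 3 (read(3)): returned 'NVV', offset=7
After 4 (seek(-8, END)): offset=10
After 5 (seek(+4, CUR)): offset=14
After 6 (read(7)): returned '60FZ', offset=18
After 7 (read(5)): returned '', offset=18
After 8 (seek(-9, END)): offset=9
After 9 (tell()): offset=9

Answer: S6UCNVV60FZ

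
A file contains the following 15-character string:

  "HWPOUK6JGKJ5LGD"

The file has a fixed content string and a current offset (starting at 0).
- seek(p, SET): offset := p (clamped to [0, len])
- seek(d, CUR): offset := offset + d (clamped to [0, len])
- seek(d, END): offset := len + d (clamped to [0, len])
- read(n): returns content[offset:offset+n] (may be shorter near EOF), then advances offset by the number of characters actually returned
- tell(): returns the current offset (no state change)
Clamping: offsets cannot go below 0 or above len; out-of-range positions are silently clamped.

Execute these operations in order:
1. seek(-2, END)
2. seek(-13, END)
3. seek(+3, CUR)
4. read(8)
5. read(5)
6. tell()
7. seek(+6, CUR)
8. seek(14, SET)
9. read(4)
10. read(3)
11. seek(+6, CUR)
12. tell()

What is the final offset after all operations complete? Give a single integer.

After 1 (seek(-2, END)): offset=13
After 2 (seek(-13, END)): offset=2
After 3 (seek(+3, CUR)): offset=5
After 4 (read(8)): returned 'K6JGKJ5L', offset=13
After 5 (read(5)): returned 'GD', offset=15
After 6 (tell()): offset=15
After 7 (seek(+6, CUR)): offset=15
After 8 (seek(14, SET)): offset=14
After 9 (read(4)): returned 'D', offset=15
After 10 (read(3)): returned '', offset=15
After 11 (seek(+6, CUR)): offset=15
After 12 (tell()): offset=15

Answer: 15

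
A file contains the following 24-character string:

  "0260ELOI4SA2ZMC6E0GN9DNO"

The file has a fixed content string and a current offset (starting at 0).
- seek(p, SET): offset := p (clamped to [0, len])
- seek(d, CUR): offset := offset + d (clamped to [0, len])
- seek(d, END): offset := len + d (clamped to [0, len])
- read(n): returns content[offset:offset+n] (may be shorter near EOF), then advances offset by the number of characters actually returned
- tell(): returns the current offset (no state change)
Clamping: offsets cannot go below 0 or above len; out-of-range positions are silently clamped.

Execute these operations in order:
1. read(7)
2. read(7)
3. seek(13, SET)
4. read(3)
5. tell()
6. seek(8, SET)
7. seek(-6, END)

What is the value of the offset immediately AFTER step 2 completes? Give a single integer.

Answer: 14

Derivation:
After 1 (read(7)): returned '0260ELO', offset=7
After 2 (read(7)): returned 'I4SA2ZM', offset=14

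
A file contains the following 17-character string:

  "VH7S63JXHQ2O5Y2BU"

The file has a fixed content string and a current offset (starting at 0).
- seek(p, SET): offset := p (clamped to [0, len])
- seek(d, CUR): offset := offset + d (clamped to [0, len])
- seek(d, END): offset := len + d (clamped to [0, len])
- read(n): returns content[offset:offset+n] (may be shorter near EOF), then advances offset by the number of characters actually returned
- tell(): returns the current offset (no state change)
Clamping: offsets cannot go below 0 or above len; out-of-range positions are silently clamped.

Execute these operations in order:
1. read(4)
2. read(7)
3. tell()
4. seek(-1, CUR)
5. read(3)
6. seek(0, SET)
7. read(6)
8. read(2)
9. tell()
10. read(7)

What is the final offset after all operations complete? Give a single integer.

Answer: 15

Derivation:
After 1 (read(4)): returned 'VH7S', offset=4
After 2 (read(7)): returned '63JXHQ2', offset=11
After 3 (tell()): offset=11
After 4 (seek(-1, CUR)): offset=10
After 5 (read(3)): returned '2O5', offset=13
After 6 (seek(0, SET)): offset=0
After 7 (read(6)): returned 'VH7S63', offset=6
After 8 (read(2)): returned 'JX', offset=8
After 9 (tell()): offset=8
After 10 (read(7)): returned 'HQ2O5Y2', offset=15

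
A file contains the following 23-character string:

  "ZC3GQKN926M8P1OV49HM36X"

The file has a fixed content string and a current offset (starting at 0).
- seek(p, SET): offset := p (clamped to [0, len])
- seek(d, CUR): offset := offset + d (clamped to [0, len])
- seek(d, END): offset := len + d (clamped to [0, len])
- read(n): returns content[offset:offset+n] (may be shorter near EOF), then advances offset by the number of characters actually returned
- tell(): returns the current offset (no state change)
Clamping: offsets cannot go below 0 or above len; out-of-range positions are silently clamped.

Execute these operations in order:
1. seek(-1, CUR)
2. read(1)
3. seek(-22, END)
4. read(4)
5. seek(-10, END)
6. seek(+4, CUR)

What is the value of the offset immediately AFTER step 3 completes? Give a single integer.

After 1 (seek(-1, CUR)): offset=0
After 2 (read(1)): returned 'Z', offset=1
After 3 (seek(-22, END)): offset=1

Answer: 1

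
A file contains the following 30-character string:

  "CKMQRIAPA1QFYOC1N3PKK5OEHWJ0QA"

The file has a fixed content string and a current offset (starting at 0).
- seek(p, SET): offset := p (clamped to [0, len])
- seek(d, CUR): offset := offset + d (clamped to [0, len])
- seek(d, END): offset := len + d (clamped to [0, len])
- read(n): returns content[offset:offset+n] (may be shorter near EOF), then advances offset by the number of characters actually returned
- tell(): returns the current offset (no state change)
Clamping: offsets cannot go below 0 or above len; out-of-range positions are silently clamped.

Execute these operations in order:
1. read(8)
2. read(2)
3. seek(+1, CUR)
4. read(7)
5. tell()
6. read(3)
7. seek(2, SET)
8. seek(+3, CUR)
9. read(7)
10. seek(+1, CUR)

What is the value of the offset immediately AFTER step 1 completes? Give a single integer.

After 1 (read(8)): returned 'CKMQRIAP', offset=8

Answer: 8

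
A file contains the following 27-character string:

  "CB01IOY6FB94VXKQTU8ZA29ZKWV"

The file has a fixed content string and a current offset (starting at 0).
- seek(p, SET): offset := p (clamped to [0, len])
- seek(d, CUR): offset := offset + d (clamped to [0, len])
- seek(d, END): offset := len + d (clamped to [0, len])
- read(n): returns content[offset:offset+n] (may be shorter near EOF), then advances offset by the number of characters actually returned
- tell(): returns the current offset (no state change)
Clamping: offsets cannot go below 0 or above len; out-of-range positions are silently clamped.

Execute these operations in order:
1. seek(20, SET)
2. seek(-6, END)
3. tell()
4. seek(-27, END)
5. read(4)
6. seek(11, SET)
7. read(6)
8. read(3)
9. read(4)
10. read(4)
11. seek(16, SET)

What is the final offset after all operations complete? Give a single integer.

After 1 (seek(20, SET)): offset=20
After 2 (seek(-6, END)): offset=21
After 3 (tell()): offset=21
After 4 (seek(-27, END)): offset=0
After 5 (read(4)): returned 'CB01', offset=4
After 6 (seek(11, SET)): offset=11
After 7 (read(6)): returned '4VXKQT', offset=17
After 8 (read(3)): returned 'U8Z', offset=20
After 9 (read(4)): returned 'A29Z', offset=24
After 10 (read(4)): returned 'KWV', offset=27
After 11 (seek(16, SET)): offset=16

Answer: 16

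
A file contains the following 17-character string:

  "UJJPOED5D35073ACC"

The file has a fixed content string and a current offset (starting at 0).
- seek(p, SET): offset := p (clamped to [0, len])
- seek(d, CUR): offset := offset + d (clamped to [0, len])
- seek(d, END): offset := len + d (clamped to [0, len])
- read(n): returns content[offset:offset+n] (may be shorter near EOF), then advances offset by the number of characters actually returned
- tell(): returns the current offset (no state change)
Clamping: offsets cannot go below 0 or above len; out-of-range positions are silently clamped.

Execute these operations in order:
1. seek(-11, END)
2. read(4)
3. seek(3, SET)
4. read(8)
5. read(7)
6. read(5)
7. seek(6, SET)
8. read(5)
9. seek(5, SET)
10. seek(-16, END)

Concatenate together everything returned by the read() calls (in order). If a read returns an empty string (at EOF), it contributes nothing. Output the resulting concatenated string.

Answer: D5D3POED5D35073ACCD5D35

Derivation:
After 1 (seek(-11, END)): offset=6
After 2 (read(4)): returned 'D5D3', offset=10
After 3 (seek(3, SET)): offset=3
After 4 (read(8)): returned 'POED5D35', offset=11
After 5 (read(7)): returned '073ACC', offset=17
After 6 (read(5)): returned '', offset=17
After 7 (seek(6, SET)): offset=6
After 8 (read(5)): returned 'D5D35', offset=11
After 9 (seek(5, SET)): offset=5
After 10 (seek(-16, END)): offset=1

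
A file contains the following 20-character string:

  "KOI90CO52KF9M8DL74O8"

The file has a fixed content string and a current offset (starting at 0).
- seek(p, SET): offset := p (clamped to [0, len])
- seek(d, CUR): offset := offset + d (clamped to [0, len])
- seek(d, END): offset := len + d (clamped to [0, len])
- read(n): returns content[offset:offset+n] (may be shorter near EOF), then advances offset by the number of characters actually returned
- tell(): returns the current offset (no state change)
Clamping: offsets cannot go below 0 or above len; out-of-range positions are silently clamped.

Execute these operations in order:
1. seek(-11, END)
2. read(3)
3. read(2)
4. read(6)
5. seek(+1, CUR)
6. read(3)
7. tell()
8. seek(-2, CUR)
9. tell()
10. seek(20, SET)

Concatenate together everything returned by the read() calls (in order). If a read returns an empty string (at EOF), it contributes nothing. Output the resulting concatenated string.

Answer: KF9M8DL74O8

Derivation:
After 1 (seek(-11, END)): offset=9
After 2 (read(3)): returned 'KF9', offset=12
After 3 (read(2)): returned 'M8', offset=14
After 4 (read(6)): returned 'DL74O8', offset=20
After 5 (seek(+1, CUR)): offset=20
After 6 (read(3)): returned '', offset=20
After 7 (tell()): offset=20
After 8 (seek(-2, CUR)): offset=18
After 9 (tell()): offset=18
After 10 (seek(20, SET)): offset=20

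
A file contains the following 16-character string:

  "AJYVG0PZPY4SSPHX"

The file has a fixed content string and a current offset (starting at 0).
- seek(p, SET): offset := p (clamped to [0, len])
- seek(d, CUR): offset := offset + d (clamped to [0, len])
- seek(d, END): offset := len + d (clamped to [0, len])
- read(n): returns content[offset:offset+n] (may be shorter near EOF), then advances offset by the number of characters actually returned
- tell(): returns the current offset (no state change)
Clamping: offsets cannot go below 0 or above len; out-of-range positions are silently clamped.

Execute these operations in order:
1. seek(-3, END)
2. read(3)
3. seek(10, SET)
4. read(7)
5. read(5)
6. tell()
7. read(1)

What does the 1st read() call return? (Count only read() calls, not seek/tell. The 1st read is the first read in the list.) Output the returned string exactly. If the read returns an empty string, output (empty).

After 1 (seek(-3, END)): offset=13
After 2 (read(3)): returned 'PHX', offset=16
After 3 (seek(10, SET)): offset=10
After 4 (read(7)): returned '4SSPHX', offset=16
After 5 (read(5)): returned '', offset=16
After 6 (tell()): offset=16
After 7 (read(1)): returned '', offset=16

Answer: PHX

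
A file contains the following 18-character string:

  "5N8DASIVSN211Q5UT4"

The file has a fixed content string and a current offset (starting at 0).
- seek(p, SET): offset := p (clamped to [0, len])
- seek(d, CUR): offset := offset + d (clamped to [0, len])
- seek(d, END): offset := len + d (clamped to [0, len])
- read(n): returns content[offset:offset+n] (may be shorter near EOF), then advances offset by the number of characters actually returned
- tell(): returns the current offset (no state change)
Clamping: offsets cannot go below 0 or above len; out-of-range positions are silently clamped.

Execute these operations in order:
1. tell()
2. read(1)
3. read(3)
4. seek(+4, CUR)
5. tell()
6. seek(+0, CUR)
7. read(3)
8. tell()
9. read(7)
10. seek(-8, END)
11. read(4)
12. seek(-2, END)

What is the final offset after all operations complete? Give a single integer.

Answer: 16

Derivation:
After 1 (tell()): offset=0
After 2 (read(1)): returned '5', offset=1
After 3 (read(3)): returned 'N8D', offset=4
After 4 (seek(+4, CUR)): offset=8
After 5 (tell()): offset=8
After 6 (seek(+0, CUR)): offset=8
After 7 (read(3)): returned 'SN2', offset=11
After 8 (tell()): offset=11
After 9 (read(7)): returned '11Q5UT4', offset=18
After 10 (seek(-8, END)): offset=10
After 11 (read(4)): returned '211Q', offset=14
After 12 (seek(-2, END)): offset=16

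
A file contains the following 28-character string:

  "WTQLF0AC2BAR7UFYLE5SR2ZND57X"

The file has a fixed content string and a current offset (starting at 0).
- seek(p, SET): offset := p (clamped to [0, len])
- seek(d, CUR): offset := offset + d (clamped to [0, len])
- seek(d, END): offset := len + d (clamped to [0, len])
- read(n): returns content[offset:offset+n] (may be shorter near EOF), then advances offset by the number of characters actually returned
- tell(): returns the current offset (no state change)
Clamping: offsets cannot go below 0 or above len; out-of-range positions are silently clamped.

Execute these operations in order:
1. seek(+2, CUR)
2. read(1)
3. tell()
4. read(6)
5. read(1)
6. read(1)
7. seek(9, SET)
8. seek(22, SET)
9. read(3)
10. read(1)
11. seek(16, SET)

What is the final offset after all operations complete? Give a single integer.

After 1 (seek(+2, CUR)): offset=2
After 2 (read(1)): returned 'Q', offset=3
After 3 (tell()): offset=3
After 4 (read(6)): returned 'LF0AC2', offset=9
After 5 (read(1)): returned 'B', offset=10
After 6 (read(1)): returned 'A', offset=11
After 7 (seek(9, SET)): offset=9
After 8 (seek(22, SET)): offset=22
After 9 (read(3)): returned 'ZND', offset=25
After 10 (read(1)): returned '5', offset=26
After 11 (seek(16, SET)): offset=16

Answer: 16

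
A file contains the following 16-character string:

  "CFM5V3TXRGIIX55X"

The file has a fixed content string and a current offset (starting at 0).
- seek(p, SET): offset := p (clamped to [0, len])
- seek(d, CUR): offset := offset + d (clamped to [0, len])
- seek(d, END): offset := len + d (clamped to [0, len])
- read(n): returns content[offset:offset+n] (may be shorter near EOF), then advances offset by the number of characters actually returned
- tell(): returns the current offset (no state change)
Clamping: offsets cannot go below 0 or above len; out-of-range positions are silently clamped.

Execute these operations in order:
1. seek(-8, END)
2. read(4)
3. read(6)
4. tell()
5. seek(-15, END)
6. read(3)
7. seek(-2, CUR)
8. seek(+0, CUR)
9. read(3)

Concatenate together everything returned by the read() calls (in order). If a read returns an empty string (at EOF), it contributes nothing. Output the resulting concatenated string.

After 1 (seek(-8, END)): offset=8
After 2 (read(4)): returned 'RGII', offset=12
After 3 (read(6)): returned 'X55X', offset=16
After 4 (tell()): offset=16
After 5 (seek(-15, END)): offset=1
After 6 (read(3)): returned 'FM5', offset=4
After 7 (seek(-2, CUR)): offset=2
After 8 (seek(+0, CUR)): offset=2
After 9 (read(3)): returned 'M5V', offset=5

Answer: RGIIX55XFM5M5V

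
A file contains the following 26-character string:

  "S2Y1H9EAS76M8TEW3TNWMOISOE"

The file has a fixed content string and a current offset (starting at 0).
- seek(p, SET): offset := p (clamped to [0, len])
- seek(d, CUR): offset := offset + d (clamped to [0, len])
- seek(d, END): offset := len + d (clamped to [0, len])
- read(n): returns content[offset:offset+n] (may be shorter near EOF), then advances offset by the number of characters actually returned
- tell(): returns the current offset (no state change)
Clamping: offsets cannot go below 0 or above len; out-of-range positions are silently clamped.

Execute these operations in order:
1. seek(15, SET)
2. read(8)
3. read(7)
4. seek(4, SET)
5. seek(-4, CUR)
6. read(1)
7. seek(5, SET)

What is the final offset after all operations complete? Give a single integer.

After 1 (seek(15, SET)): offset=15
After 2 (read(8)): returned 'W3TNWMOI', offset=23
After 3 (read(7)): returned 'SOE', offset=26
After 4 (seek(4, SET)): offset=4
After 5 (seek(-4, CUR)): offset=0
After 6 (read(1)): returned 'S', offset=1
After 7 (seek(5, SET)): offset=5

Answer: 5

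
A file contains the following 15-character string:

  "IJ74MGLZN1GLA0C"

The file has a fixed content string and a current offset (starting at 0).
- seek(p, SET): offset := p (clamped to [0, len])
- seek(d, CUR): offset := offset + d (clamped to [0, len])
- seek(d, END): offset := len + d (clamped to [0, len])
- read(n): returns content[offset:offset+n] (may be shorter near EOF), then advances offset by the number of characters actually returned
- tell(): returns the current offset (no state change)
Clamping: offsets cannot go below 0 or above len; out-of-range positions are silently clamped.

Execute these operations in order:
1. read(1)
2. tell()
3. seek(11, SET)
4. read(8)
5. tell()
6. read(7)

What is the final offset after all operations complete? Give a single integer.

Answer: 15

Derivation:
After 1 (read(1)): returned 'I', offset=1
After 2 (tell()): offset=1
After 3 (seek(11, SET)): offset=11
After 4 (read(8)): returned 'LA0C', offset=15
After 5 (tell()): offset=15
After 6 (read(7)): returned '', offset=15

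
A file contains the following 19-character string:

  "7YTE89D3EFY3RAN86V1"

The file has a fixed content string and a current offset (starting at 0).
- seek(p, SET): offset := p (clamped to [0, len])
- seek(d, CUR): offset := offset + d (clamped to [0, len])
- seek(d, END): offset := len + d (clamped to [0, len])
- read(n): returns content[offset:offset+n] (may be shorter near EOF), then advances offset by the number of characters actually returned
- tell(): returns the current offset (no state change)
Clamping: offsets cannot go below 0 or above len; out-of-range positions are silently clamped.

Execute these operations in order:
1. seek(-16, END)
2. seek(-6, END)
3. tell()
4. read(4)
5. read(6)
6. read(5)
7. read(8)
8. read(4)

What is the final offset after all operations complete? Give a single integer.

Answer: 19

Derivation:
After 1 (seek(-16, END)): offset=3
After 2 (seek(-6, END)): offset=13
After 3 (tell()): offset=13
After 4 (read(4)): returned 'AN86', offset=17
After 5 (read(6)): returned 'V1', offset=19
After 6 (read(5)): returned '', offset=19
After 7 (read(8)): returned '', offset=19
After 8 (read(4)): returned '', offset=19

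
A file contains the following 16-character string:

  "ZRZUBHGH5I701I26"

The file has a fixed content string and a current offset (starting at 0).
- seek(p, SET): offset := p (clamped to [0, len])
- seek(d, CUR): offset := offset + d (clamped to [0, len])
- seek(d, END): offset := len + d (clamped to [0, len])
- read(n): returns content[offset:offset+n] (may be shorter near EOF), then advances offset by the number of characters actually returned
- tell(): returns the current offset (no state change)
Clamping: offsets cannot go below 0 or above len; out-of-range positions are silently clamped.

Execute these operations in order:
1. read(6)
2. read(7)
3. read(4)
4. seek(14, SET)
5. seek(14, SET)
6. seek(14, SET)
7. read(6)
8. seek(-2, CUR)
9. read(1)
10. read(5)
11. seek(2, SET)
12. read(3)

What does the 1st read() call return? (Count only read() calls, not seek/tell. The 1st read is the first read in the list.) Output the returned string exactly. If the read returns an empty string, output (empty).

After 1 (read(6)): returned 'ZRZUBH', offset=6
After 2 (read(7)): returned 'GH5I701', offset=13
After 3 (read(4)): returned 'I26', offset=16
After 4 (seek(14, SET)): offset=14
After 5 (seek(14, SET)): offset=14
After 6 (seek(14, SET)): offset=14
After 7 (read(6)): returned '26', offset=16
After 8 (seek(-2, CUR)): offset=14
After 9 (read(1)): returned '2', offset=15
After 10 (read(5)): returned '6', offset=16
After 11 (seek(2, SET)): offset=2
After 12 (read(3)): returned 'ZUB', offset=5

Answer: ZRZUBH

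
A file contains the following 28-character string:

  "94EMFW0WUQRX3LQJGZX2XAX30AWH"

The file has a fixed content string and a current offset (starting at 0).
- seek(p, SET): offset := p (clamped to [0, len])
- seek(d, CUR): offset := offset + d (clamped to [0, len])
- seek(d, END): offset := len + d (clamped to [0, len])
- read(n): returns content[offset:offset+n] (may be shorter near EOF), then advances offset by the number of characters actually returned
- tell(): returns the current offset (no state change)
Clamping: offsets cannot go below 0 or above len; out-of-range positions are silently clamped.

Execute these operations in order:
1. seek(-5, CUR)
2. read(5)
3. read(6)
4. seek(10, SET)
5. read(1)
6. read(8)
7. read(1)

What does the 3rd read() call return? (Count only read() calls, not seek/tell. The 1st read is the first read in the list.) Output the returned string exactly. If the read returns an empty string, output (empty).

After 1 (seek(-5, CUR)): offset=0
After 2 (read(5)): returned '94EMF', offset=5
After 3 (read(6)): returned 'W0WUQR', offset=11
After 4 (seek(10, SET)): offset=10
After 5 (read(1)): returned 'R', offset=11
After 6 (read(8)): returned 'X3LQJGZX', offset=19
After 7 (read(1)): returned '2', offset=20

Answer: R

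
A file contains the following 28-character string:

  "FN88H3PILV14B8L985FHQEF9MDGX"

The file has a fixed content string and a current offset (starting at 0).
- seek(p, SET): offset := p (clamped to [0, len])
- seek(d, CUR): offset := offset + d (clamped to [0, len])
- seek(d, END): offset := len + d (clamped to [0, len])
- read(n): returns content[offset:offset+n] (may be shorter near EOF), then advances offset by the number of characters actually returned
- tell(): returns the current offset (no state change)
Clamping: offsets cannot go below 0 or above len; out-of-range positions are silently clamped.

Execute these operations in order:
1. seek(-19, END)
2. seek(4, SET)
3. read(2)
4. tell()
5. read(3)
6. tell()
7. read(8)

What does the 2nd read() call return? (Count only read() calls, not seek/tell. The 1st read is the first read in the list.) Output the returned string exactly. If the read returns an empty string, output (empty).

After 1 (seek(-19, END)): offset=9
After 2 (seek(4, SET)): offset=4
After 3 (read(2)): returned 'H3', offset=6
After 4 (tell()): offset=6
After 5 (read(3)): returned 'PIL', offset=9
After 6 (tell()): offset=9
After 7 (read(8)): returned 'V14B8L98', offset=17

Answer: PIL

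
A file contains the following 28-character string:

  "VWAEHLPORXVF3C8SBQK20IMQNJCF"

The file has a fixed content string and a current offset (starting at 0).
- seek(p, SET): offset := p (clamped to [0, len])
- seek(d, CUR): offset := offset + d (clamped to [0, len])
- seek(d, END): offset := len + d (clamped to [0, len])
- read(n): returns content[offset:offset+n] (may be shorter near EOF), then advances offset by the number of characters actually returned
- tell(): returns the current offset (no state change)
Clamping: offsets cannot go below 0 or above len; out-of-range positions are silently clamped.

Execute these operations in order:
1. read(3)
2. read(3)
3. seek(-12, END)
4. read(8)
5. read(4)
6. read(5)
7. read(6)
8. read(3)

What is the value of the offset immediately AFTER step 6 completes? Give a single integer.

After 1 (read(3)): returned 'VWA', offset=3
After 2 (read(3)): returned 'EHL', offset=6
After 3 (seek(-12, END)): offset=16
After 4 (read(8)): returned 'BQK20IMQ', offset=24
After 5 (read(4)): returned 'NJCF', offset=28
After 6 (read(5)): returned '', offset=28

Answer: 28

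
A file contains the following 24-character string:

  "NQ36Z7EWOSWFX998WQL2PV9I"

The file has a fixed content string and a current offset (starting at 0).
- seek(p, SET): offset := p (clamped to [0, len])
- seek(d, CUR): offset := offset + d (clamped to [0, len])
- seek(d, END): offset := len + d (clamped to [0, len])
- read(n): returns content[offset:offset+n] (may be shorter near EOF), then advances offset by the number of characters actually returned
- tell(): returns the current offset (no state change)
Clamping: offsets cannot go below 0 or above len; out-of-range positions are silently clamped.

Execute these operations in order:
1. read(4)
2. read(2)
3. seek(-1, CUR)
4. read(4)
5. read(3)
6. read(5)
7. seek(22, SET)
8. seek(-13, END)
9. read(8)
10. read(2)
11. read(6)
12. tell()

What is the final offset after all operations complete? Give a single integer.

Answer: 24

Derivation:
After 1 (read(4)): returned 'NQ36', offset=4
After 2 (read(2)): returned 'Z7', offset=6
After 3 (seek(-1, CUR)): offset=5
After 4 (read(4)): returned '7EWO', offset=9
After 5 (read(3)): returned 'SWF', offset=12
After 6 (read(5)): returned 'X998W', offset=17
After 7 (seek(22, SET)): offset=22
After 8 (seek(-13, END)): offset=11
After 9 (read(8)): returned 'FX998WQL', offset=19
After 10 (read(2)): returned '2P', offset=21
After 11 (read(6)): returned 'V9I', offset=24
After 12 (tell()): offset=24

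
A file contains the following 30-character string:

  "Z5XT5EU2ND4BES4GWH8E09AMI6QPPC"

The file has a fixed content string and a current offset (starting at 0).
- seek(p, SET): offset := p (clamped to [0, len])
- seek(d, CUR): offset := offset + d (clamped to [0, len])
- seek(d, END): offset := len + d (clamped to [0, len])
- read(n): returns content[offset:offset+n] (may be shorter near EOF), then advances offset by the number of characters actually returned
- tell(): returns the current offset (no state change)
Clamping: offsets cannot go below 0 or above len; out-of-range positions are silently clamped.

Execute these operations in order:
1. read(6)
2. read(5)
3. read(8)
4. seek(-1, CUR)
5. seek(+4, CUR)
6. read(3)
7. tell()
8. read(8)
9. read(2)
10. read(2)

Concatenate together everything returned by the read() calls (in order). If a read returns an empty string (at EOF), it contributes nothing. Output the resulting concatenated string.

After 1 (read(6)): returned 'Z5XT5E', offset=6
After 2 (read(5)): returned 'U2ND4', offset=11
After 3 (read(8)): returned 'BES4GWH8', offset=19
After 4 (seek(-1, CUR)): offset=18
After 5 (seek(+4, CUR)): offset=22
After 6 (read(3)): returned 'AMI', offset=25
After 7 (tell()): offset=25
After 8 (read(8)): returned '6QPPC', offset=30
After 9 (read(2)): returned '', offset=30
After 10 (read(2)): returned '', offset=30

Answer: Z5XT5EU2ND4BES4GWH8AMI6QPPC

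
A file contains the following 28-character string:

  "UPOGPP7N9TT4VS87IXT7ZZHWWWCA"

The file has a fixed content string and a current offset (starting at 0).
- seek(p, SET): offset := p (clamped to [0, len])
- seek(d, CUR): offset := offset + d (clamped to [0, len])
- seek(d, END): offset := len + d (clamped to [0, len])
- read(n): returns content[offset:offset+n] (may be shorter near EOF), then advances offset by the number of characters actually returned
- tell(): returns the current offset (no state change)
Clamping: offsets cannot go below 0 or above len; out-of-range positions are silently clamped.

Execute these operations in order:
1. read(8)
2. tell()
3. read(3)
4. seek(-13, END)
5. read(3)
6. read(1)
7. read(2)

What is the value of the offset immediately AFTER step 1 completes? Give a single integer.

Answer: 8

Derivation:
After 1 (read(8)): returned 'UPOGPP7N', offset=8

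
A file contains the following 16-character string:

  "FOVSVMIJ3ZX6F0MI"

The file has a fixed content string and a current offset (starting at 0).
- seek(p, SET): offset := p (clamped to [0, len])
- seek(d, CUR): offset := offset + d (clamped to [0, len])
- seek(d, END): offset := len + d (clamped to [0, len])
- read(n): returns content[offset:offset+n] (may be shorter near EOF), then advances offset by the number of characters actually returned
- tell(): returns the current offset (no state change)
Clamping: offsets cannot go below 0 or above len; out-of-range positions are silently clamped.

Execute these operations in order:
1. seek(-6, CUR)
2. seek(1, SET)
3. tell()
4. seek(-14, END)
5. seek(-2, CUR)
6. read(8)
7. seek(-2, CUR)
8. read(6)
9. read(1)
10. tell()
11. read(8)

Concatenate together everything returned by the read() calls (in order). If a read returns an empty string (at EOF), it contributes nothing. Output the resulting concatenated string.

Answer: FOVSVMIJIJ3ZX6F0MI

Derivation:
After 1 (seek(-6, CUR)): offset=0
After 2 (seek(1, SET)): offset=1
After 3 (tell()): offset=1
After 4 (seek(-14, END)): offset=2
After 5 (seek(-2, CUR)): offset=0
After 6 (read(8)): returned 'FOVSVMIJ', offset=8
After 7 (seek(-2, CUR)): offset=6
After 8 (read(6)): returned 'IJ3ZX6', offset=12
After 9 (read(1)): returned 'F', offset=13
After 10 (tell()): offset=13
After 11 (read(8)): returned '0MI', offset=16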